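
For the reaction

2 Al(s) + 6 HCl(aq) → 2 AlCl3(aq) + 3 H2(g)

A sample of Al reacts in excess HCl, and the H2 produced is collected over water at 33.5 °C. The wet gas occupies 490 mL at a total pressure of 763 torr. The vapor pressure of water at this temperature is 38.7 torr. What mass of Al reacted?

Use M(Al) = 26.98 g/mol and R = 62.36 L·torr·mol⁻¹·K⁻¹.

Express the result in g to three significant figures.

P(H2) = 763 − 38.7 = 724.3 torr
n(H2) = PV/RT = (724.3 × 0.4900) / (62.36 × 306.65) = 0.01856 mol
n(Al) = (2/3) × 0.01856 = 0.01237 mol
m(Al) = 0.01237 × 26.98 = 0.3337 g

0.334 g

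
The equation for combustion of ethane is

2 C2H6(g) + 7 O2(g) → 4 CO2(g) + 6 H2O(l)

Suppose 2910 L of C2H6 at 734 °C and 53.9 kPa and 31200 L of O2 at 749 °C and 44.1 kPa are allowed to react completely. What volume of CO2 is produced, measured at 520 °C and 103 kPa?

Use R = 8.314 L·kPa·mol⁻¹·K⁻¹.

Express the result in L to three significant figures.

2400 L

n(C2H6) = PV/RT = (53.9 × 2910) / (8.314 × 1007.15) = 18.73 mol
n(O2) = PV/RT = (44.1 × 31200) / (8.314 × 1022.15) = 161.9 mol
For 18.73 mol C2H6, stoichiometry requires (7/2) × 18.73 = 65.56 mol O2; 161.9 mol is available, so C2H6 is limiting.
n(CO2) = (4/2) × 18.73 = 37.46 mol
V(CO2) = nRT/P = 37.46 × 8.314 × 793.15 / 103 = 2398 L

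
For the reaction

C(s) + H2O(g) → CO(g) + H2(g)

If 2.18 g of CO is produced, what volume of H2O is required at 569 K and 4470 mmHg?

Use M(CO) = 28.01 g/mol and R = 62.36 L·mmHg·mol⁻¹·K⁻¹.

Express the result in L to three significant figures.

0.618 L

n(CO) = 2.180 / 28.01 = 0.07783 mol
n(H2O) = (1/1) × 0.07783 = 0.07783 mol
V = nRT/P = 0.07783 × 62.36 × 569 / 4470 = 0.6178 L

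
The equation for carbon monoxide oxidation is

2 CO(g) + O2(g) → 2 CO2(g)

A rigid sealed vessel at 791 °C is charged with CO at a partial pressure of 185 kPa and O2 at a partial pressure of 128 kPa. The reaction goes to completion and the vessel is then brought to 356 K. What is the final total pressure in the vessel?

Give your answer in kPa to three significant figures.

73.8 kPa

Because the vessel is rigid and T is held at 791 °C, work the stoichiometry in partial pressures (P_i = n_iRT/V).
P(O2) required for 185 kPa of CO = (1/2) × 185 = 92.50 kPa; available 128 kPa, so CO is limiting.
P(O2) remaining = 128 − (1/2) × 185 = 35.50 kPa
P(gaseous products) = (2)/2 × 185 = 185.0 kPa
P_total at 791 °C = 35.50 + 185.0 = 220.5 kPa
Scaling to 356 K: P = 220.5 × 356/1064.15 = 73.77 kPa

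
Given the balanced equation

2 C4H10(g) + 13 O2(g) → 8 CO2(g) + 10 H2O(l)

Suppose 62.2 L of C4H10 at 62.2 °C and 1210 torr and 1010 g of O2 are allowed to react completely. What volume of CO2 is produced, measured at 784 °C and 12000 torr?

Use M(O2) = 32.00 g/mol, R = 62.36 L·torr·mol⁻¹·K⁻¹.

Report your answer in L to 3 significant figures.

n(C4H10) = PV/RT = (1210 × 62.2) / (62.36 × 335.35) = 3.599 mol
n(O2) = 1010 / 32.00 = 31.56 mol
For 3.599 mol C4H10, stoichiometry requires (13/2) × 3.599 = 23.39 mol O2; 31.56 mol is available, so C4H10 is limiting.
n(CO2) = (8/2) × 3.599 = 14.40 mol
V(CO2) = nRT/P = 14.40 × 62.36 × 1057.15 / 12000 = 79.11 L

79.1 L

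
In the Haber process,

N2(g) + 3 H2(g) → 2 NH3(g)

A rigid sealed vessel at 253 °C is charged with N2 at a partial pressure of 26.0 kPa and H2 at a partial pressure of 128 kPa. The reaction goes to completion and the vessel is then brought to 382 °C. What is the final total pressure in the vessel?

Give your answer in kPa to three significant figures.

With V and T fixed, P_i ∝ n_i, so the mole ratios apply directly to partial pressures at 253 °C.
P(H2) required for 26.0 kPa of N2 = (3/1) × 26.0 = 78.00 kPa; available 128 kPa, so N2 is limiting.
P(H2) remaining = 128 − (3/1) × 26.0 = 50.00 kPa
P(gaseous products) = (2)/1 × 26.0 = 52.00 kPa
P_total at 253 °C = 50.00 + 52.00 = 102.0 kPa
Scaling to 382 °C: P = 102.0 × 655.15/526.15 = 127.0 kPa

127 kPa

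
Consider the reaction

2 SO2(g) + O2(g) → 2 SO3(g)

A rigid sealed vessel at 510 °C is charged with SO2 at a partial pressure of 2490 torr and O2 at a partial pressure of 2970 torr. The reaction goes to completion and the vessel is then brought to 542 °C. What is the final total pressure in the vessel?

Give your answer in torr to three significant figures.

At constant V, partial pressures at 510 °C are proportional to moles, so apply stoichiometry directly to pressures.
P(O2) required for 2490 torr of SO2 = (1/2) × 2490 = 1245 torr; available 2970 torr, so SO2 is limiting.
P(O2) remaining = 2970 − (1/2) × 2490 = 1725 torr
P(gaseous products) = (2)/2 × 2490 = 2490 torr
P_total at 510 °C = 1725 + 2490 = 4215 torr
Scaling to 542 °C: P = 4215 × 815.15/783.15 = 4387 torr

4390 torr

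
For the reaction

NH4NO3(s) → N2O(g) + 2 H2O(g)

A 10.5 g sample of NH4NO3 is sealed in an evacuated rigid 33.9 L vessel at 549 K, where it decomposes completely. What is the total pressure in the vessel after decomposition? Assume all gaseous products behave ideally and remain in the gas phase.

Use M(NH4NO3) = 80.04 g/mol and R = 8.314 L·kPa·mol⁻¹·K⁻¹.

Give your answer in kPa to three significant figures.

n(NH4NO3) = 10.5 / 80.04 = 0.1312 mol
n(gas produced) = (3/1) × 0.1312 = 0.3936 mol
P = nRT/V = 0.3936 × 8.314 × 549 / 33.9 = 53.00 kPa

53.0 kPa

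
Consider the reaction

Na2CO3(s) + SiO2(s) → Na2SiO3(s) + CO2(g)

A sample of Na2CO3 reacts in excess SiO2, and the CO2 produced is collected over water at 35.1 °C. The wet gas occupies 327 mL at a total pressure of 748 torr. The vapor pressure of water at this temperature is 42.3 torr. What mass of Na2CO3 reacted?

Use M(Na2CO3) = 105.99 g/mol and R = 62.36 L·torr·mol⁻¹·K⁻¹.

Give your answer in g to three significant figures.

P(CO2) = 748 − 42.3 = 705.7 torr
n(CO2) = PV/RT = (705.7 × 0.3270) / (62.36 × 308.25) = 0.01200 mol
n(Na2CO3) = (1/1) × 0.01200 = 0.01200 mol
m(Na2CO3) = 0.01200 × 105.99 = 1.272 g

1.27 g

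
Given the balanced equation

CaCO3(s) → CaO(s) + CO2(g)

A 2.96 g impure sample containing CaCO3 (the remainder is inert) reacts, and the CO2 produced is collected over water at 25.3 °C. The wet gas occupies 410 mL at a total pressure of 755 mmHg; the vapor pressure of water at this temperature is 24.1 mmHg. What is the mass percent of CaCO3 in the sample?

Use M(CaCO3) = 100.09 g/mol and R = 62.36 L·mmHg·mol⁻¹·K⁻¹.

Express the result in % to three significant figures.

P(CO2) = 755 − 24.1 = 730.9 mmHg
n(CO2) = PV/RT = (730.9 × 0.4100) / (62.36 × 298.45) = 0.01610 mol
n(CaCO3) = (1/1) × 0.01610 = 0.01610 mol
m(CaCO3) = 0.01610 × 100.09 = 1.611 g
%CaCO3 = 1.611 / 2.96 × 100 = 54.43%

54.4 %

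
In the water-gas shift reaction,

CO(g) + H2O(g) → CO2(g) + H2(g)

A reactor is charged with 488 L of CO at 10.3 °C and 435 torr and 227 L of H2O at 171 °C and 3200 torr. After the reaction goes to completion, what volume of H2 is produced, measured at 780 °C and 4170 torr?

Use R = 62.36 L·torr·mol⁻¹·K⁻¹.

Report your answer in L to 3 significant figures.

n(CO) = PV/RT = (435 × 488) / (62.36 × 283.45) = 12.01 mol
n(H2O) = PV/RT = (3200 × 227) / (62.36 × 444.15) = 26.23 mol
For 12.01 mol CO, stoichiometry requires (1/1) × 12.01 = 12.01 mol H2O; 26.23 mol is available, so CO is limiting.
n(H2) = (1/1) × 12.01 = 12.01 mol
V(H2) = nRT/P = 12.01 × 62.36 × 1053.15 / 4170 = 189.1 L

189 L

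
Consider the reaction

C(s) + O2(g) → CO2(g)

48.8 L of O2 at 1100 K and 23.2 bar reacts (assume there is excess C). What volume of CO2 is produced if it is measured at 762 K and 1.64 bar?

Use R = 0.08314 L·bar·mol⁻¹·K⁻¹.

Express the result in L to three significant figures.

478 L

n(O2) = PV/RT = (23.2 × 48.8) / (0.08314 × 1100) = 12.38 mol
n(CO2) = (1/1) × 12.38 = 12.38 mol
V = nRT/P = 12.38 × 0.08314 × 762 / 1.64 = 478.2 L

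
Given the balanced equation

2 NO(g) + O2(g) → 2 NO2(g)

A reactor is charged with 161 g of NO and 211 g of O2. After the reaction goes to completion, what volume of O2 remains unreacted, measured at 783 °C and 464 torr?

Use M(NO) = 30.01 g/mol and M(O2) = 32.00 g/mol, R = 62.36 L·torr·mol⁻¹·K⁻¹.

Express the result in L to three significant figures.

n(NO) = 161 / 30.01 = 5.365 mol
n(O2) = 211 / 32.00 = 6.594 mol
For 5.365 mol NO, stoichiometry requires (1/2) × 5.365 = 2.683 mol O2; 6.594 mol is available, so NO is limiting.
n(O2) consumed = (1/2) × 5.365 = 2.683 mol; remaining = 6.594 − 2.683 = 3.911 mol
V(O2) = nRT/P = 3.911 × 62.36 × 1056.15 / 464 = 555.1 L

555 L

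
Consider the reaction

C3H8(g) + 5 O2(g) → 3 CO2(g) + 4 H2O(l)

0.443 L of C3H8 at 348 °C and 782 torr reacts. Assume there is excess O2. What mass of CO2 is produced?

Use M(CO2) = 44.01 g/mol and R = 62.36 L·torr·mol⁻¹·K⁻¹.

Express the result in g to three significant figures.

1.18 g

n(C3H8) = PV/RT = (782 × 0.443) / (62.36 × 621.15) = 0.008944 mol
n(CO2) = (3/1) × 0.008944 = 0.02683 mol
m(CO2) = 0.02683 × 44.01 = 1.181 g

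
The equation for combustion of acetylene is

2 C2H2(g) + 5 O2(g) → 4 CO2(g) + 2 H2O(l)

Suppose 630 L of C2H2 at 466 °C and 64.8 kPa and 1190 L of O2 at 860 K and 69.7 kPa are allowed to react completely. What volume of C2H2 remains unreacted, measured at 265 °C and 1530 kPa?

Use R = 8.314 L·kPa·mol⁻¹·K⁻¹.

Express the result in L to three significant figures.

n(C2H2) = PV/RT = (64.8 × 630) / (8.314 × 739.15) = 6.643 mol
n(O2) = PV/RT = (69.7 × 1190) / (8.314 × 860) = 11.60 mol
For 6.643 mol C2H2, stoichiometry requires (5/2) × 6.643 = 16.61 mol O2; 11.60 mol is available, so O2 is limiting.
n(C2H2) consumed = (2/5) × 11.60 = 4.640 mol; remaining = 6.643 − 4.640 = 2.003 mol
V(C2H2) = nRT/P = 2.003 × 8.314 × 538.15 / 1530 = 5.857 L

5.86 L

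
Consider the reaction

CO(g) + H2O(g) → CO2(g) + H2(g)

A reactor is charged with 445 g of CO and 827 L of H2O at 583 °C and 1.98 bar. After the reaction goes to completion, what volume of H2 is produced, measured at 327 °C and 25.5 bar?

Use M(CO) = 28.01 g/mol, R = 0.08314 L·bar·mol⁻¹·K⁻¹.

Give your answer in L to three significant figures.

n(CO) = 445 / 28.01 = 15.89 mol
n(H2O) = PV/RT = (1.98 × 827) / (0.08314 × 856.15) = 23.00 mol
For 15.89 mol CO, stoichiometry requires (1/1) × 15.89 = 15.89 mol H2O; 23.00 mol is available, so CO is limiting.
n(H2) = (1/1) × 15.89 = 15.89 mol
V(H2) = nRT/P = 15.89 × 0.08314 × 600.15 / 25.5 = 31.09 L

31.1 L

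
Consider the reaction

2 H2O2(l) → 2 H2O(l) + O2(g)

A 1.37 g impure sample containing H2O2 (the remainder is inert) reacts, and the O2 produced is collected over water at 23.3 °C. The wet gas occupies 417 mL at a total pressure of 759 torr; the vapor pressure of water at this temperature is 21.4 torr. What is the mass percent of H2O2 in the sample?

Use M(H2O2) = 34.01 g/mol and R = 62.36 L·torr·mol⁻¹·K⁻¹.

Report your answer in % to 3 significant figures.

P(O2) = 759 − 21.4 = 737.6 torr
n(O2) = PV/RT = (737.6 × 0.4170) / (62.36 × 296.45) = 0.01664 mol
n(H2O2) = (2/1) × 0.01664 = 0.03328 mol
m(H2O2) = 0.03328 × 34.01 = 1.132 g
%H2O2 = 1.132 / 1.37 × 100 = 82.63%

82.6 %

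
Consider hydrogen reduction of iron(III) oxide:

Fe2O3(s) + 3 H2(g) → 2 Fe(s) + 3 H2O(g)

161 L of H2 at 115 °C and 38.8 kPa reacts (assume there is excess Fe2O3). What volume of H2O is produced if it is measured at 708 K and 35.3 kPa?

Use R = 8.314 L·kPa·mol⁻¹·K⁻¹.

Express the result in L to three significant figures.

323 L

n(H2) = PV/RT = (38.8 × 161) / (8.314 × 388.15) = 1.936 mol
n(H2O) = (3/3) × 1.936 = 1.936 mol
V = nRT/P = 1.936 × 8.314 × 708 / 35.3 = 322.8 L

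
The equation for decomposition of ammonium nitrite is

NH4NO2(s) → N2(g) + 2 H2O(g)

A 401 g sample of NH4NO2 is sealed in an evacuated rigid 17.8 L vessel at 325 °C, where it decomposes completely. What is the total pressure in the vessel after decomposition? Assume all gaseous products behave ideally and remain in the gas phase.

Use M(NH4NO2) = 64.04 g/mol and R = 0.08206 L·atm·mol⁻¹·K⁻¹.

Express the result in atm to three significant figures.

51.8 atm

n(NH4NO2) = 401 / 64.04 = 6.262 mol
n(gas produced) = (3/1) × 6.262 = 18.79 mol
P = nRT/V = 18.79 × 0.08206 × 598.15 / 17.8 = 51.81 atm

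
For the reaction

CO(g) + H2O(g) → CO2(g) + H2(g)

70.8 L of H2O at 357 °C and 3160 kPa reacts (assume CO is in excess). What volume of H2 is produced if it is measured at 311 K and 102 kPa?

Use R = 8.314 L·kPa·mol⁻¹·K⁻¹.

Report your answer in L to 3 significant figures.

1080 L

n(H2O) = PV/RT = (3160 × 70.8) / (8.314 × 630.15) = 42.70 mol
n(H2) = (1/1) × 42.70 = 42.70 mol
V = nRT/P = 42.70 × 8.314 × 311 / 102 = 1082 L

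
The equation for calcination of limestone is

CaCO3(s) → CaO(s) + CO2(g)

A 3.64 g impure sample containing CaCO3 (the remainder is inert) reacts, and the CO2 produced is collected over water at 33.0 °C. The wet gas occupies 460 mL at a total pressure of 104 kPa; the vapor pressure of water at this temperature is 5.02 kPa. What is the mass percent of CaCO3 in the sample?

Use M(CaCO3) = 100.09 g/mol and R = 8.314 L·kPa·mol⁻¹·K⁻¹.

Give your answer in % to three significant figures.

P(CO2) = 104 − 5.02 = 98.98 kPa
n(CO2) = PV/RT = (98.98 × 0.4600) / (8.314 × 306.15) = 0.01789 mol
n(CaCO3) = (1/1) × 0.01789 = 0.01789 mol
m(CaCO3) = 0.01789 × 100.09 = 1.791 g
%CaCO3 = 1.791 / 3.64 × 100 = 49.20%

49.2 %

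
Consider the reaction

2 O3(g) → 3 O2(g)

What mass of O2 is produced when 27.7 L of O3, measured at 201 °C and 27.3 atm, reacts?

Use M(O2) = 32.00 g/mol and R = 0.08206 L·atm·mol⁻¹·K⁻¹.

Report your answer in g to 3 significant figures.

n(O3) = PV/RT = (27.3 × 27.7) / (0.08206 × 474.15) = 19.44 mol
n(O2) = (3/2) × 19.44 = 29.16 mol
m(O2) = 29.16 × 32.00 = 933.1 g

933 g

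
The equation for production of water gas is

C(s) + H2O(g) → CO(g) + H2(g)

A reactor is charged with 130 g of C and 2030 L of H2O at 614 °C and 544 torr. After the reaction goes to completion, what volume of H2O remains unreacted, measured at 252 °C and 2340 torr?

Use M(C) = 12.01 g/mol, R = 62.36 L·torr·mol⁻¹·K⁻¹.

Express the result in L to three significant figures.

n(C) = 130 / 12.01 = 10.82 mol
n(H2O) = PV/RT = (544 × 2030) / (62.36 × 887.15) = 19.96 mol
For 10.82 mol C, stoichiometry requires (1/1) × 10.82 = 10.82 mol H2O; 19.96 mol is available, so C is limiting.
n(H2O) consumed = (1/1) × 10.82 = 10.82 mol; remaining = 19.96 − 10.82 = 9.140 mol
V(H2O) = nRT/P = 9.140 × 62.36 × 525.15 / 2340 = 127.9 L

128 L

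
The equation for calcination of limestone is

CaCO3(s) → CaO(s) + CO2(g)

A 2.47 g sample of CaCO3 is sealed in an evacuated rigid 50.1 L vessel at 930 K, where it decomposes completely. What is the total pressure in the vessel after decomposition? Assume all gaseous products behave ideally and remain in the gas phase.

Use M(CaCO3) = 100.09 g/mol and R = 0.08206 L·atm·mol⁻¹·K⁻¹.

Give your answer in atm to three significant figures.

n(CaCO3) = 2.47 / 100.09 = 0.02468 mol
n(gas produced) = (1/1) × 0.02468 = 0.02468 mol
P = nRT/V = 0.02468 × 0.08206 × 930 / 50.1 = 0.03759 atm

0.0376 atm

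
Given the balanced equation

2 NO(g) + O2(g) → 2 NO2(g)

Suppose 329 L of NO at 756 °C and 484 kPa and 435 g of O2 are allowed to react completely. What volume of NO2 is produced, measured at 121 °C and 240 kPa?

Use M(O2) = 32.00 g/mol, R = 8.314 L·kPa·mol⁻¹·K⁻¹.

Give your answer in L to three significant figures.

254 L

n(NO) = PV/RT = (484 × 329) / (8.314 × 1029.15) = 18.61 mol
n(O2) = 435 / 32.00 = 13.59 mol
For 18.61 mol NO, stoichiometry requires (1/2) × 18.61 = 9.305 mol O2; 13.59 mol is available, so NO is limiting.
n(NO2) = (2/2) × 18.61 = 18.61 mol
V(NO2) = nRT/P = 18.61 × 8.314 × 394.15 / 240 = 254.1 L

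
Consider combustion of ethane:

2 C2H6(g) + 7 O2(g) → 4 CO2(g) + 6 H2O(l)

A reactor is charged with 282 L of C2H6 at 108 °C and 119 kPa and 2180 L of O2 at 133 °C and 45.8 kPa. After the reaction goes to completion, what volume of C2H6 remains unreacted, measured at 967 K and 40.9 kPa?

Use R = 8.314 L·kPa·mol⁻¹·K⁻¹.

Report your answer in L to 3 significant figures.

n(C2H6) = PV/RT = (119 × 282) / (8.314 × 381.15) = 10.59 mol
n(O2) = PV/RT = (45.8 × 2180) / (8.314 × 406.15) = 29.57 mol
For 10.59 mol C2H6, stoichiometry requires (7/2) × 10.59 = 37.06 mol O2; 29.57 mol is available, so O2 is limiting.
n(C2H6) consumed = (2/7) × 29.57 = 8.449 mol; remaining = 10.59 − 8.449 = 2.141 mol
V(C2H6) = nRT/P = 2.141 × 8.314 × 967 / 40.9 = 420.9 L

421 L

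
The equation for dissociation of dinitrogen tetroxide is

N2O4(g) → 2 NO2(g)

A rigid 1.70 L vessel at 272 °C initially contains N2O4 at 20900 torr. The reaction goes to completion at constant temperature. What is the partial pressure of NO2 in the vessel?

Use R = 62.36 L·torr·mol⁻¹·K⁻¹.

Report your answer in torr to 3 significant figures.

n(N2O4)₀ = PV/RT = (20900 × 1.70) / (62.36 × 545.15) = 1.045 mol
n(NO2) = (2/1) × 1.045 = 2.090 mol
P(NO2) = nRT/V = 2.090 × 62.36 × 545.15 / 1.70 = 41790 torr

41800 torr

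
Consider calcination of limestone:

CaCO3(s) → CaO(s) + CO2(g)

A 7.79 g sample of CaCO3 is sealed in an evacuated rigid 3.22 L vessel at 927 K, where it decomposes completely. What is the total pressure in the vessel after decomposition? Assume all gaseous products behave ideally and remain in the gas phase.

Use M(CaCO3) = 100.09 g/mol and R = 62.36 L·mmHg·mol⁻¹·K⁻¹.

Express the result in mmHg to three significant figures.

1400 mmHg

n(CaCO3) = 7.79 / 100.09 = 0.07783 mol
n(gas produced) = (1/1) × 0.07783 = 0.07783 mol
P = nRT/V = 0.07783 × 62.36 × 927 / 3.22 = 1397 mmHg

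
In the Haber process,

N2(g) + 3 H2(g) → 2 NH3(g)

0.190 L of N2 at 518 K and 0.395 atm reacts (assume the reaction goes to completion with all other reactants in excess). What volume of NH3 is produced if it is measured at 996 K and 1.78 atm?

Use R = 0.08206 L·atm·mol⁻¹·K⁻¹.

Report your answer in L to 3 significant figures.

n(N2) = PV/RT = (0.395 × 0.190) / (0.08206 × 518) = 0.001766 mol
n(NH3) = (2/1) × 0.001766 = 0.003532 mol
V = nRT/P = 0.003532 × 0.08206 × 996 / 1.78 = 0.1622 L

0.162 L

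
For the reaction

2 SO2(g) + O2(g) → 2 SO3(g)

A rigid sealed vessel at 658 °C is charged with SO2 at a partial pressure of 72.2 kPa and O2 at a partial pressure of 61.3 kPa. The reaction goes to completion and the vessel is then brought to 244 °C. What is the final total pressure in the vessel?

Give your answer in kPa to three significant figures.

Because the vessel is rigid and T is held at 658 °C, work the stoichiometry in partial pressures (P_i = n_iRT/V).
P(O2) required for 72.2 kPa of SO2 = (1/2) × 72.2 = 36.10 kPa; available 61.3 kPa, so SO2 is limiting.
P(O2) remaining = 61.3 − (1/2) × 72.2 = 25.20 kPa
P(gaseous products) = (2)/2 × 72.2 = 72.20 kPa
P_total at 658 °C = 25.20 + 72.20 = 97.40 kPa
Scaling to 244 °C: P = 97.40 × 517.15/931.15 = 54.09 kPa

54.1 kPa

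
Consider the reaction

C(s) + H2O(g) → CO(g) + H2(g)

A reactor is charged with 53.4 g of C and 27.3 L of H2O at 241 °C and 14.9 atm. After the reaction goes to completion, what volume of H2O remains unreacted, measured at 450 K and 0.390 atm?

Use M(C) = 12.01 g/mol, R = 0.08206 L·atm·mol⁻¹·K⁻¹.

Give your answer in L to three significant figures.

n(C) = 53.4 / 12.01 = 4.446 mol
n(H2O) = PV/RT = (14.9 × 27.3) / (0.08206 × 514.15) = 9.641 mol
For 4.446 mol C, stoichiometry requires (1/1) × 4.446 = 4.446 mol H2O; 9.641 mol is available, so C is limiting.
n(H2O) consumed = (1/1) × 4.446 = 4.446 mol; remaining = 9.641 − 4.446 = 5.195 mol
V(H2O) = nRT/P = 5.195 × 0.08206 × 450 / 0.390 = 491.9 L

492 L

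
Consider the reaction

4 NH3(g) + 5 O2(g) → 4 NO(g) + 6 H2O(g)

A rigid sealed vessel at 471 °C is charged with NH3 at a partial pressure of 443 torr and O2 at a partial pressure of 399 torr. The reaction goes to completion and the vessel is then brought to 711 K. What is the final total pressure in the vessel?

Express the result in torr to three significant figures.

With V and T fixed, P_i ∝ n_i, so the mole ratios apply directly to partial pressures at 471 °C.
P(O2) required for 443 torr of NH3 = (5/4) × 443 = 553.8 torr; available 399 torr, so O2 is limiting.
P(NH3) remaining = 443 − (4/5) × 399 = 123.8 torr
P(gaseous products) = (4+6)/5 × 399 = 798.0 torr
P_total at 471 °C = 123.8 + 798.0 = 921.8 torr
Scaling to 711 K: P = 921.8 × 711/744.15 = 880.7 torr

881 torr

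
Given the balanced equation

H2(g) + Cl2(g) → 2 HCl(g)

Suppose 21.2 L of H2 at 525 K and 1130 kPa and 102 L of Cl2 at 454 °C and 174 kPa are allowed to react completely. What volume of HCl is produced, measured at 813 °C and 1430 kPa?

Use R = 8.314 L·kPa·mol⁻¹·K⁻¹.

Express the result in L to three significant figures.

n(H2) = PV/RT = (1130 × 21.2) / (8.314 × 525) = 5.488 mol
n(Cl2) = PV/RT = (174 × 102) / (8.314 × 727.15) = 2.936 mol
For 5.488 mol H2, stoichiometry requires (1/1) × 5.488 = 5.488 mol Cl2; 2.936 mol is available, so Cl2 is limiting.
n(HCl) = (2/1) × 2.936 = 5.872 mol
V(HCl) = nRT/P = 5.872 × 8.314 × 1086.15 / 1430 = 37.08 L

37.1 L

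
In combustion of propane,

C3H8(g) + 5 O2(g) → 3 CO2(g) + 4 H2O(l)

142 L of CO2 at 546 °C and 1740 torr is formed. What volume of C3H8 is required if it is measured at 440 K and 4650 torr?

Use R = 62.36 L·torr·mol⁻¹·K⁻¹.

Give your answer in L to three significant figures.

9.51 L

n(CO2) = PV/RT = (1740 × 142) / (62.36 × 819.15) = 4.837 mol
n(C3H8) = (1/3) × 4.837 = 1.612 mol
V = nRT/P = 1.612 × 62.36 × 440 / 4650 = 9.512 L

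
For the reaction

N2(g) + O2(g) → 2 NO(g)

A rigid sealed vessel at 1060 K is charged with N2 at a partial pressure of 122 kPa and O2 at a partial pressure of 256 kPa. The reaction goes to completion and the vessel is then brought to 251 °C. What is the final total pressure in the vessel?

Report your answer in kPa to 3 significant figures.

187 kPa

At constant V, partial pressures at 1060 K are proportional to moles, so apply stoichiometry directly to pressures.
P(O2) required for 122 kPa of N2 = (1/1) × 122 = 122.0 kPa; available 256 kPa, so N2 is limiting.
P(O2) remaining = 256 − (1/1) × 122 = 134.0 kPa
P(gaseous products) = (2)/1 × 122 = 244.0 kPa
P_total at 1060 K = 134.0 + 244.0 = 378.0 kPa
Scaling to 251 °C: P = 378.0 × 524.15/1060 = 186.9 kPa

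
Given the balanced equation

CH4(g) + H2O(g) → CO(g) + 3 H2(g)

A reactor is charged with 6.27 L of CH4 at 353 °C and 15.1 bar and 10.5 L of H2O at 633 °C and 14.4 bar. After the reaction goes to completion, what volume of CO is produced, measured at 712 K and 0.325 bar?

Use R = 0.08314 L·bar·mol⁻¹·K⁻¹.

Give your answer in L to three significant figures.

331 L

n(CH4) = PV/RT = (15.1 × 6.27) / (0.08314 × 626.15) = 1.819 mol
n(H2O) = PV/RT = (14.4 × 10.5) / (0.08314 × 906.15) = 2.007 mol
For 1.819 mol CH4, stoichiometry requires (1/1) × 1.819 = 1.819 mol H2O; 2.007 mol is available, so CH4 is limiting.
n(CO) = (1/1) × 1.819 = 1.819 mol
V(CO) = nRT/P = 1.819 × 0.08314 × 712 / 0.325 = 331.3 L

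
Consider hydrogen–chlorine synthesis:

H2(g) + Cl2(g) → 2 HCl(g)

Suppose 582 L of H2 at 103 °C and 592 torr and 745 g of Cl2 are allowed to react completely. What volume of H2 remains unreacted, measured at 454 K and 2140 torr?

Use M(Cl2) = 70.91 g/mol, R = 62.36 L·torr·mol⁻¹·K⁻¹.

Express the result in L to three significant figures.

n(H2) = PV/RT = (592 × 582) / (62.36 × 376.15) = 14.69 mol
n(Cl2) = 745 / 70.91 = 10.51 mol
For 14.69 mol H2, stoichiometry requires (1/1) × 14.69 = 14.69 mol Cl2; 10.51 mol is available, so Cl2 is limiting.
n(H2) consumed = (1/1) × 10.51 = 10.51 mol; remaining = 14.69 − 10.51 = 4.180 mol
V(H2) = nRT/P = 4.180 × 62.36 × 454 / 2140 = 55.30 L

55.3 L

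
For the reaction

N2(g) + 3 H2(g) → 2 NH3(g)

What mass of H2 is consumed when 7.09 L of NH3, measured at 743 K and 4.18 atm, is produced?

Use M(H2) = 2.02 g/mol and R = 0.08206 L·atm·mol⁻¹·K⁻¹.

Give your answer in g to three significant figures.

n(NH3) = PV/RT = (4.18 × 7.09) / (0.08206 × 743) = 0.4861 mol
n(H2) = (3/2) × 0.4861 = 0.7291 mol
m(H2) = 0.7291 × 2.02 = 1.473 g

1.47 g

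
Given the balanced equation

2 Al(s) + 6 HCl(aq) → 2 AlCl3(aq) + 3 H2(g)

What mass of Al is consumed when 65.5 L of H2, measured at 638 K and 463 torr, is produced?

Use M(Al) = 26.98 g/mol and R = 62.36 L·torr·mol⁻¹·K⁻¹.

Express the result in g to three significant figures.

n(H2) = PV/RT = (463 × 65.5) / (62.36 × 638) = 0.7622 mol
n(Al) = (2/3) × 0.7622 = 0.5081 mol
m(Al) = 0.5081 × 26.98 = 13.71 g

13.7 g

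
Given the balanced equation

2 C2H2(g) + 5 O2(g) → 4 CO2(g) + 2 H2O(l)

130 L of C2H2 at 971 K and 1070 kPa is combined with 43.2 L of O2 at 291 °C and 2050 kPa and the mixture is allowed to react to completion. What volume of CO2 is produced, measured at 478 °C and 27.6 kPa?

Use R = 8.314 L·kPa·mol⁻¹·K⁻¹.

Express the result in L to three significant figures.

3420 L

n(C2H2) = PV/RT = (1070 × 130) / (8.314 × 971) = 17.23 mol
n(O2) = PV/RT = (2050 × 43.2) / (8.314 × 564.15) = 18.88 mol
For 17.23 mol C2H2, stoichiometry requires (5/2) × 17.23 = 43.08 mol O2; 18.88 mol is available, so O2 is limiting.
n(CO2) = (4/5) × 18.88 = 15.10 mol
V(CO2) = nRT/P = 15.10 × 8.314 × 751.15 / 27.6 = 3417 L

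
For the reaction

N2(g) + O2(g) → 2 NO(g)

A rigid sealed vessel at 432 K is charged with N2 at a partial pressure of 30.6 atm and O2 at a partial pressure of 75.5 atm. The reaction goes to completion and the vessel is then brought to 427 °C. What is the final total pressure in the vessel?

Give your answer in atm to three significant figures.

Because the vessel is rigid and T is held at 432 K, work the stoichiometry in partial pressures (P_i = n_iRT/V).
P(O2) required for 30.6 atm of N2 = (1/1) × 30.6 = 30.60 atm; available 75.5 atm, so N2 is limiting.
P(O2) remaining = 75.5 − (1/1) × 30.6 = 44.90 atm
P(gaseous products) = (2)/1 × 30.6 = 61.20 atm
P_total at 432 K = 44.90 + 61.20 = 106.1 atm
Scaling to 427 °C: P = 106.1 × 700.15/432 = 172.0 atm

172 atm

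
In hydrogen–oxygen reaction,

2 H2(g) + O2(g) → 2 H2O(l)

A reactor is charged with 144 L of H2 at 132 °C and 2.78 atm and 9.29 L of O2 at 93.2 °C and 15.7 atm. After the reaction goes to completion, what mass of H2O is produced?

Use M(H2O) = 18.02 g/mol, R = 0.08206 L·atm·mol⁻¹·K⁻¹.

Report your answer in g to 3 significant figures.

175 g

n(H2) = PV/RT = (2.78 × 144) / (0.08206 × 405.15) = 12.04 mol
n(O2) = PV/RT = (15.7 × 9.29) / (0.08206 × 366.35) = 4.852 mol
For 12.04 mol H2, stoichiometry requires (1/2) × 12.04 = 6.020 mol O2; 4.852 mol is available, so O2 is limiting.
n(H2O) = (2/1) × 4.852 = 9.704 mol
m(H2O) = 9.704 × 18.02 = 174.9 g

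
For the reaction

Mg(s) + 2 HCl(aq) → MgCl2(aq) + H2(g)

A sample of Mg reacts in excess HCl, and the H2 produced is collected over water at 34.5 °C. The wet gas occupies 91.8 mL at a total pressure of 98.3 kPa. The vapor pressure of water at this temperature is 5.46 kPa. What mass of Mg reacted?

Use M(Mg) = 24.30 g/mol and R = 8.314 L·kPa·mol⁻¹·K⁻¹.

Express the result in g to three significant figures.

0.0810 g

P(H2) = 98.3 − 5.46 = 92.84 kPa
n(H2) = PV/RT = (92.84 × 0.09180) / (8.314 × 307.65) = 0.003332 mol
n(Mg) = (1/1) × 0.003332 = 0.003332 mol
m(Mg) = 0.003332 × 24.30 = 0.08097 g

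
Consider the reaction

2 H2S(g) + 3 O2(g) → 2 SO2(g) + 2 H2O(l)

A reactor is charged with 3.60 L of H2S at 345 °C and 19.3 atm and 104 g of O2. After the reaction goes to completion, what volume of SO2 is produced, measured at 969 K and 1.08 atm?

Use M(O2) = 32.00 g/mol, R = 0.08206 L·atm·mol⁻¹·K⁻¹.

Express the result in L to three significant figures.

n(H2S) = PV/RT = (19.3 × 3.60) / (0.08206 × 618.15) = 1.370 mol
n(O2) = 104 / 32.00 = 3.250 mol
For 1.370 mol H2S, stoichiometry requires (3/2) × 1.370 = 2.055 mol O2; 3.250 mol is available, so H2S is limiting.
n(SO2) = (2/2) × 1.370 = 1.370 mol
V(SO2) = nRT/P = 1.370 × 0.08206 × 969 / 1.08 = 100.9 L

101 L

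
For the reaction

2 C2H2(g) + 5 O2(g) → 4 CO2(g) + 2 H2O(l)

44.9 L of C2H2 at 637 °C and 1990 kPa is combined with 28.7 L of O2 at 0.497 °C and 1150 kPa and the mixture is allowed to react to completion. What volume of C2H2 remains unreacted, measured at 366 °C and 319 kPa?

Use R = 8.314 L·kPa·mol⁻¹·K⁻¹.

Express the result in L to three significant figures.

n(C2H2) = PV/RT = (1990 × 44.9) / (8.314 × 910.15) = 11.81 mol
n(O2) = PV/RT = (1150 × 28.7) / (8.314 × 273.647) = 14.51 mol
For 11.81 mol C2H2, stoichiometry requires (5/2) × 11.81 = 29.53 mol O2; 14.51 mol is available, so O2 is limiting.
n(C2H2) consumed = (2/5) × 14.51 = 5.804 mol; remaining = 11.81 − 5.804 = 6.006 mol
V(C2H2) = nRT/P = 6.006 × 8.314 × 639.15 / 319 = 100.0 L

100 L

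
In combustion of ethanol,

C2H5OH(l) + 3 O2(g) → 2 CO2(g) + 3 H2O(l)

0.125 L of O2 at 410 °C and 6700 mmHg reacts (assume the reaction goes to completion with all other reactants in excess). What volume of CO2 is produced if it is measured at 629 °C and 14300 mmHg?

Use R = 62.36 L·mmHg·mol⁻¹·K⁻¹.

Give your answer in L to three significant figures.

n(O2) = PV/RT = (6700 × 0.125) / (62.36 × 683.15) = 0.01966 mol
n(CO2) = (2/3) × 0.01966 = 0.01311 mol
V = nRT/P = 0.01311 × 62.36 × 902.15 / 14300 = 0.05158 L

0.0516 L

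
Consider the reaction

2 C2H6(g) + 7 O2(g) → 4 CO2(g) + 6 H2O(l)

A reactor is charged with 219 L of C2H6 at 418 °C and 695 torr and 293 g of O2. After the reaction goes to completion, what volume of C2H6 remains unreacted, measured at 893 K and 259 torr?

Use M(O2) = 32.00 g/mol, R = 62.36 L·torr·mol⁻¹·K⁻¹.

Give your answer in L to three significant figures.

197 L

n(C2H6) = PV/RT = (695 × 219) / (62.36 × 691.15) = 3.531 mol
n(O2) = 293 / 32.00 = 9.156 mol
For 3.531 mol C2H6, stoichiometry requires (7/2) × 3.531 = 12.36 mol O2; 9.156 mol is available, so O2 is limiting.
n(C2H6) consumed = (2/7) × 9.156 = 2.616 mol; remaining = 3.531 − 2.616 = 0.9150 mol
V(C2H6) = nRT/P = 0.9150 × 62.36 × 893 / 259 = 196.7 L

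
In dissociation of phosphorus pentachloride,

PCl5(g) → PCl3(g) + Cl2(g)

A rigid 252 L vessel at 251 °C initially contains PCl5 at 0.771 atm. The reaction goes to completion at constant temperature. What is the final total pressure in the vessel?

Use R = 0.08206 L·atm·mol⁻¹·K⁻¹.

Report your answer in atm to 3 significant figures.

1.54 atm

Rigid vessel, constant T ⇒ P scales with total gas moles (1 → 2).
P_final = (2/1) × 0.771 = 1.542 atm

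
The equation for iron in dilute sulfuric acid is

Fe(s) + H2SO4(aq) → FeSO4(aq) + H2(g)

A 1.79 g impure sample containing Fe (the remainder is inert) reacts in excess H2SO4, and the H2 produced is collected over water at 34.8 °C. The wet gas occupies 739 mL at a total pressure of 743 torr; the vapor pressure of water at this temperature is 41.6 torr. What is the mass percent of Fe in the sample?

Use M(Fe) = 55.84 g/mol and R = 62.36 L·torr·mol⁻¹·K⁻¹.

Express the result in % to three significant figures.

84.2 %

P(H2) = 743 − 41.6 = 701.4 torr
n(H2) = PV/RT = (701.4 × 0.7390) / (62.36 × 307.95) = 0.02699 mol
n(Fe) = (1/1) × 0.02699 = 0.02699 mol
m(Fe) = 0.02699 × 55.84 = 1.507 g
%Fe = 1.507 / 1.79 × 100 = 84.19%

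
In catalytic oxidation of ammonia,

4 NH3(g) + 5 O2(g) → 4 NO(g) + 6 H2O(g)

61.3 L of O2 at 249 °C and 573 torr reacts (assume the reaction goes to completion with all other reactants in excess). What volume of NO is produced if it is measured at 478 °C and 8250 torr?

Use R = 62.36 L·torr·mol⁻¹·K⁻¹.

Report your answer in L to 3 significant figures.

4.90 L

n(O2) = PV/RT = (573 × 61.3) / (62.36 × 522.15) = 1.079 mol
n(NO) = (4/5) × 1.079 = 0.8632 mol
V = nRT/P = 0.8632 × 62.36 × 751.15 / 8250 = 4.901 L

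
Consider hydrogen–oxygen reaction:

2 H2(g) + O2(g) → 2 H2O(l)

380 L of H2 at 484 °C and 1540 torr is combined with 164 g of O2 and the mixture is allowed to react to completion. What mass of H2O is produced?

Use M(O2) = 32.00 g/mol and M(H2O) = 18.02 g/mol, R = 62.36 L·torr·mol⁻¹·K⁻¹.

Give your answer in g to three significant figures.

185 g

n(H2) = PV/RT = (1540 × 380) / (62.36 × 757.15) = 12.39 mol
n(O2) = 164 / 32.00 = 5.125 mol
For 12.39 mol H2, stoichiometry requires (1/2) × 12.39 = 6.195 mol O2; 5.125 mol is available, so O2 is limiting.
n(H2O) = (2/1) × 5.125 = 10.25 mol
m(H2O) = 10.25 × 18.02 = 184.7 g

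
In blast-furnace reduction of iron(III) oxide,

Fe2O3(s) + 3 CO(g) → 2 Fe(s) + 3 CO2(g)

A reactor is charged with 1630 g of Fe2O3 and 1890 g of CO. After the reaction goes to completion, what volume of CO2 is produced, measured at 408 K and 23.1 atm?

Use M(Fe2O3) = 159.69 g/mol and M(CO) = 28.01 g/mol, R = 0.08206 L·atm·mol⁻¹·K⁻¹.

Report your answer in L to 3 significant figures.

44.4 L

n(Fe2O3) = 1630 / 159.69 = 10.21 mol
n(CO) = 1890 / 28.01 = 67.48 mol
For 10.21 mol Fe2O3, stoichiometry requires (3/1) × 10.21 = 30.63 mol CO; 67.48 mol is available, so Fe2O3 is limiting.
n(CO2) = (3/1) × 10.21 = 30.63 mol
V(CO2) = nRT/P = 30.63 × 0.08206 × 408 / 23.1 = 44.39 L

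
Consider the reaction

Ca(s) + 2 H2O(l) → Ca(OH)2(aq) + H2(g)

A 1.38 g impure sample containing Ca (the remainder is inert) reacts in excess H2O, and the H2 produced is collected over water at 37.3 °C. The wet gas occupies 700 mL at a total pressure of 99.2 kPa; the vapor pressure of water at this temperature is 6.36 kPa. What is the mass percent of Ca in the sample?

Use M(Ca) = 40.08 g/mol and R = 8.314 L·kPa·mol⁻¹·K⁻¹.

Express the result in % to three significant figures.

73.1 %

P(H2) = 99.2 − 6.36 = 92.84 kPa
n(H2) = PV/RT = (92.84 × 0.7000) / (8.314 × 310.45) = 0.02518 mol
n(Ca) = (1/1) × 0.02518 = 0.02518 mol
m(Ca) = 0.02518 × 40.08 = 1.009 g
%Ca = 1.009 / 1.38 × 100 = 73.12%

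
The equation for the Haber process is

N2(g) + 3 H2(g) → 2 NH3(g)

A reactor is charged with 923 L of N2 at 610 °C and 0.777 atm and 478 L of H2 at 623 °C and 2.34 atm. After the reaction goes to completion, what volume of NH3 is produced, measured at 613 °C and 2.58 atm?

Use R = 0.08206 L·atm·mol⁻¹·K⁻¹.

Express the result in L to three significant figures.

286 L

n(N2) = PV/RT = (0.777 × 923) / (0.08206 × 883.15) = 9.896 mol
n(H2) = PV/RT = (2.34 × 478) / (0.08206 × 896.15) = 15.21 mol
For 9.896 mol N2, stoichiometry requires (3/1) × 9.896 = 29.69 mol H2; 15.21 mol is available, so H2 is limiting.
n(NH3) = (2/3) × 15.21 = 10.14 mol
V(NH3) = nRT/P = 10.14 × 0.08206 × 886.15 / 2.58 = 285.8 L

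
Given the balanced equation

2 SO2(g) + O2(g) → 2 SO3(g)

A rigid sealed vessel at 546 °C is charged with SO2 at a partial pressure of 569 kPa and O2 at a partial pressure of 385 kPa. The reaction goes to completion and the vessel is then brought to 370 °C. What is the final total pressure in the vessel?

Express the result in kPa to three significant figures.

At constant V, partial pressures at 546 °C are proportional to moles, so apply stoichiometry directly to pressures.
P(O2) required for 569 kPa of SO2 = (1/2) × 569 = 284.5 kPa; available 385 kPa, so SO2 is limiting.
P(O2) remaining = 385 − (1/2) × 569 = 100.5 kPa
P(gaseous products) = (2)/2 × 569 = 569.0 kPa
P_total at 546 °C = 100.5 + 569.0 = 669.5 kPa
Scaling to 370 °C: P = 669.5 × 643.15/819.15 = 525.7 kPa

526 kPa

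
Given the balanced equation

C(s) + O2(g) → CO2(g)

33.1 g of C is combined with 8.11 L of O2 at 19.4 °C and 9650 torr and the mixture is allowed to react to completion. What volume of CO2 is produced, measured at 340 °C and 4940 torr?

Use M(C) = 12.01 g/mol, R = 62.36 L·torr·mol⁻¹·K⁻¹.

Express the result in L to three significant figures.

21.3 L

n(C) = 33.1 / 12.01 = 2.756 mol
n(O2) = PV/RT = (9650 × 8.11) / (62.36 × 292.55) = 4.290 mol
For 2.756 mol C, stoichiometry requires (1/1) × 2.756 = 2.756 mol O2; 4.290 mol is available, so C is limiting.
n(CO2) = (1/1) × 2.756 = 2.756 mol
V(CO2) = nRT/P = 2.756 × 62.36 × 613.15 / 4940 = 21.33 L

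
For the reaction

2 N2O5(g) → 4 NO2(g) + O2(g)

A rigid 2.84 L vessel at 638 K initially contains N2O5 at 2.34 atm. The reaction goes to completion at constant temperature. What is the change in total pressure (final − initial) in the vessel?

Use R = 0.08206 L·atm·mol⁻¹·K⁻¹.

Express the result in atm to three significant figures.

3.51 atm

Rigid vessel, constant T ⇒ P scales with total gas moles (2 → 5).
P_final = (5/2) × 2.34 = 5.850 atm; ΔP = 5.850 − 2.34 = 3.510 atm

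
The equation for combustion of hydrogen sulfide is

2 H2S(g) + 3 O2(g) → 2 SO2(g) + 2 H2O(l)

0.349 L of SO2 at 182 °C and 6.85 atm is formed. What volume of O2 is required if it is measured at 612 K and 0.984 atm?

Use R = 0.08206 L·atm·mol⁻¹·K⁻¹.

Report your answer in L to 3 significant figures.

n(SO2) = PV/RT = (6.85 × 0.349) / (0.08206 × 455.15) = 0.06401 mol
n(O2) = (3/2) × 0.06401 = 0.09601 mol
V = nRT/P = 0.09601 × 0.08206 × 612 / 0.984 = 4.900 L

4.90 L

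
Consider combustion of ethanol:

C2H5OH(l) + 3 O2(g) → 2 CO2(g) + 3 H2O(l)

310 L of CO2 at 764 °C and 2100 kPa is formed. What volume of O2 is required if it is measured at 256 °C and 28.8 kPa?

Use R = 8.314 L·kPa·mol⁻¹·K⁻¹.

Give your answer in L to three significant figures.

n(CO2) = PV/RT = (2100 × 310) / (8.314 × 1037.15) = 75.50 mol
n(O2) = (3/2) × 75.50 = 113.2 mol
V = nRT/P = 113.2 × 8.314 × 529.15 / 28.8 = 17290 L

17300 L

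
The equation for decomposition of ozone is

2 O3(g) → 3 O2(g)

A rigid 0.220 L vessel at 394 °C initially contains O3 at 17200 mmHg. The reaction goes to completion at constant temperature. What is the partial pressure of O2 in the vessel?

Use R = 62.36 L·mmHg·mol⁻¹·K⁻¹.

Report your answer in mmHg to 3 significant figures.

25800 mmHg

n(O3)₀ = PV/RT = (17200 × 0.220) / (62.36 × 667.15) = 0.09095 mol
n(O2) = (3/2) × 0.09095 = 0.1364 mol
P(O2) = nRT/V = 0.1364 × 62.36 × 667.15 / 0.220 = 25790 mmHg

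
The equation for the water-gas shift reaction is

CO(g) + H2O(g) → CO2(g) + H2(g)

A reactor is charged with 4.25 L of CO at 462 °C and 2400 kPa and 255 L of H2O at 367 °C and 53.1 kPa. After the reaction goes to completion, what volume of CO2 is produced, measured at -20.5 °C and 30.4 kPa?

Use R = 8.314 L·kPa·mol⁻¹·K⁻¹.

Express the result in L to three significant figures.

115 L

n(CO) = PV/RT = (2400 × 4.25) / (8.314 × 735.15) = 1.669 mol
n(H2O) = PV/RT = (53.1 × 255) / (8.314 × 640.15) = 2.544 mol
For 1.669 mol CO, stoichiometry requires (1/1) × 1.669 = 1.669 mol H2O; 2.544 mol is available, so CO is limiting.
n(CO2) = (1/1) × 1.669 = 1.669 mol
V(CO2) = nRT/P = 1.669 × 8.314 × 252.65 / 30.4 = 115.3 L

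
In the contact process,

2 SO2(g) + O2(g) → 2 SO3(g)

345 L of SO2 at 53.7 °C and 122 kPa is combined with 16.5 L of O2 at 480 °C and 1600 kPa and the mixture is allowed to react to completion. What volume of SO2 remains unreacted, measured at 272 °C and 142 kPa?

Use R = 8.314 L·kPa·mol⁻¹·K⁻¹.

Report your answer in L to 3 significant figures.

n(SO2) = PV/RT = (122 × 345) / (8.314 × 326.85) = 15.49 mol
n(O2) = PV/RT = (1600 × 16.5) / (8.314 × 753.15) = 4.216 mol
For 15.49 mol SO2, stoichiometry requires (1/2) × 15.49 = 7.745 mol O2; 4.216 mol is available, so O2 is limiting.
n(SO2) consumed = (2/1) × 4.216 = 8.432 mol; remaining = 15.49 − 8.432 = 7.058 mol
V(SO2) = nRT/P = 7.058 × 8.314 × 545.15 / 142 = 225.3 L

225 L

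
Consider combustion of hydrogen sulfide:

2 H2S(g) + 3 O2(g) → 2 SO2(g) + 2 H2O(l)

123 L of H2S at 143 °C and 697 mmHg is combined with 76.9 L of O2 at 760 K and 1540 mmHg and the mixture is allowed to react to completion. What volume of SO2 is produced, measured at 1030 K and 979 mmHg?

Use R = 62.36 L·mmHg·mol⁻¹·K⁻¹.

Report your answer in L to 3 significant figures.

109 L

n(H2S) = PV/RT = (697 × 123) / (62.36 × 416.15) = 3.304 mol
n(O2) = PV/RT = (1540 × 76.9) / (62.36 × 760) = 2.499 mol
For 3.304 mol H2S, stoichiometry requires (3/2) × 3.304 = 4.956 mol O2; 2.499 mol is available, so O2 is limiting.
n(SO2) = (2/3) × 2.499 = 1.666 mol
V(SO2) = nRT/P = 1.666 × 62.36 × 1030 / 979 = 109.3 L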